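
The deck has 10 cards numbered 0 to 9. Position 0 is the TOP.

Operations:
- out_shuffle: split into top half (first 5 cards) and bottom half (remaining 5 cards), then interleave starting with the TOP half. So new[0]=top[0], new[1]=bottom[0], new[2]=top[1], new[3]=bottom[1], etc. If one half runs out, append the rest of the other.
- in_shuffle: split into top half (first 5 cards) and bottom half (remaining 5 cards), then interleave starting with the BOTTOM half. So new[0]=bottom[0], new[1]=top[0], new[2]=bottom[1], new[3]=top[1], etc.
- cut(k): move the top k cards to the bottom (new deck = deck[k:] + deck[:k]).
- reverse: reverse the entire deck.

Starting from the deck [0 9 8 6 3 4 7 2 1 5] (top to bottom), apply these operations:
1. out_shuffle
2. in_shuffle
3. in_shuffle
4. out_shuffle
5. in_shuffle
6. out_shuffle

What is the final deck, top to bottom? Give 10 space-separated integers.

After op 1 (out_shuffle): [0 4 9 7 8 2 6 1 3 5]
After op 2 (in_shuffle): [2 0 6 4 1 9 3 7 5 8]
After op 3 (in_shuffle): [9 2 3 0 7 6 5 4 8 1]
After op 4 (out_shuffle): [9 6 2 5 3 4 0 8 7 1]
After op 5 (in_shuffle): [4 9 0 6 8 2 7 5 1 3]
After op 6 (out_shuffle): [4 2 9 7 0 5 6 1 8 3]

Answer: 4 2 9 7 0 5 6 1 8 3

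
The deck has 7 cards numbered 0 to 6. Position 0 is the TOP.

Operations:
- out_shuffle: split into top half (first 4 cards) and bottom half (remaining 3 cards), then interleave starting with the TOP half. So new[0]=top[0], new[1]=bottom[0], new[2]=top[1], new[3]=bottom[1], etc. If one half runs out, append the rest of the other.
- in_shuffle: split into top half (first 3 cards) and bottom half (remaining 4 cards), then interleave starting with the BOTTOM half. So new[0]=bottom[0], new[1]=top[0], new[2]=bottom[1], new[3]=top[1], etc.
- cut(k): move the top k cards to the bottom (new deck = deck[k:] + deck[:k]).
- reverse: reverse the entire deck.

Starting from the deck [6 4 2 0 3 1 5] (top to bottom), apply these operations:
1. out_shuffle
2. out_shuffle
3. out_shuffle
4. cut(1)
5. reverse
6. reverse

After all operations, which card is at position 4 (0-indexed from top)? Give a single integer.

After op 1 (out_shuffle): [6 3 4 1 2 5 0]
After op 2 (out_shuffle): [6 2 3 5 4 0 1]
After op 3 (out_shuffle): [6 4 2 0 3 1 5]
After op 4 (cut(1)): [4 2 0 3 1 5 6]
After op 5 (reverse): [6 5 1 3 0 2 4]
After op 6 (reverse): [4 2 0 3 1 5 6]
Position 4: card 1.

Answer: 1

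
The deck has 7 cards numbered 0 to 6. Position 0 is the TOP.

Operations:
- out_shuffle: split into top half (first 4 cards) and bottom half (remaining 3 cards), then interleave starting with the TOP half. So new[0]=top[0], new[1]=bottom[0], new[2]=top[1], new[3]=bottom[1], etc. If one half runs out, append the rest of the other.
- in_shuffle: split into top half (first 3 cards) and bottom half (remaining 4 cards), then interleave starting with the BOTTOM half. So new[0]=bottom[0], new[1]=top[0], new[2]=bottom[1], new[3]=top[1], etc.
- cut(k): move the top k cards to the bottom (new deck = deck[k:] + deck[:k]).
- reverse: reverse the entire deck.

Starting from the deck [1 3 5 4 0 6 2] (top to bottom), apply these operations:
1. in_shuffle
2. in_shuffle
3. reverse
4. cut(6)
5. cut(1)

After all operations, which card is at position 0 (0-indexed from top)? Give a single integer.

After op 1 (in_shuffle): [4 1 0 3 6 5 2]
After op 2 (in_shuffle): [3 4 6 1 5 0 2]
After op 3 (reverse): [2 0 5 1 6 4 3]
After op 4 (cut(6)): [3 2 0 5 1 6 4]
After op 5 (cut(1)): [2 0 5 1 6 4 3]
Position 0: card 2.

Answer: 2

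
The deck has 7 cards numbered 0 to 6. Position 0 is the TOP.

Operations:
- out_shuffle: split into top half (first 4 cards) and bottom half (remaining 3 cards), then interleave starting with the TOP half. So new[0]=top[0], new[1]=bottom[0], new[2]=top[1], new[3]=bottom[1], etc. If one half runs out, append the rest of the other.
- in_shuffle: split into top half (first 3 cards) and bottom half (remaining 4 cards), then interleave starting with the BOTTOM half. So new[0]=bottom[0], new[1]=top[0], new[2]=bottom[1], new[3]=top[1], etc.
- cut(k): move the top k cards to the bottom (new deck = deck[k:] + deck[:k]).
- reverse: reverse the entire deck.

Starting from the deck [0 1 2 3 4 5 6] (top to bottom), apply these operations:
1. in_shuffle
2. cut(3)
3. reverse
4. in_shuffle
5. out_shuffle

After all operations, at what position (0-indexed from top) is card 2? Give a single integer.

Answer: 4

Derivation:
After op 1 (in_shuffle): [3 0 4 1 5 2 6]
After op 2 (cut(3)): [1 5 2 6 3 0 4]
After op 3 (reverse): [4 0 3 6 2 5 1]
After op 4 (in_shuffle): [6 4 2 0 5 3 1]
After op 5 (out_shuffle): [6 5 4 3 2 1 0]
Card 2 is at position 4.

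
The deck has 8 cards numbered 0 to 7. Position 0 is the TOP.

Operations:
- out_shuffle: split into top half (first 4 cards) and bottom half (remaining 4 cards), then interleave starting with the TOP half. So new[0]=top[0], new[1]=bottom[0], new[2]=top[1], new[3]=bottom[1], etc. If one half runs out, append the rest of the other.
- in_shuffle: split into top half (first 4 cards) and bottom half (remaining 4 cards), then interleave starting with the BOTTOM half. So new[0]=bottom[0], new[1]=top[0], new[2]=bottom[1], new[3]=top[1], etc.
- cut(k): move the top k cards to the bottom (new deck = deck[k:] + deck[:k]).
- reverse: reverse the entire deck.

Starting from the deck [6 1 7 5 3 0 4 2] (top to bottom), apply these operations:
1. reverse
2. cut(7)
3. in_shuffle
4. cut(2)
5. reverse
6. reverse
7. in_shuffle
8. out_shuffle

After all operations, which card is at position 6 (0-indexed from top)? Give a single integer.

Answer: 2

Derivation:
After op 1 (reverse): [2 4 0 3 5 7 1 6]
After op 2 (cut(7)): [6 2 4 0 3 5 7 1]
After op 3 (in_shuffle): [3 6 5 2 7 4 1 0]
After op 4 (cut(2)): [5 2 7 4 1 0 3 6]
After op 5 (reverse): [6 3 0 1 4 7 2 5]
After op 6 (reverse): [5 2 7 4 1 0 3 6]
After op 7 (in_shuffle): [1 5 0 2 3 7 6 4]
After op 8 (out_shuffle): [1 3 5 7 0 6 2 4]
Position 6: card 2.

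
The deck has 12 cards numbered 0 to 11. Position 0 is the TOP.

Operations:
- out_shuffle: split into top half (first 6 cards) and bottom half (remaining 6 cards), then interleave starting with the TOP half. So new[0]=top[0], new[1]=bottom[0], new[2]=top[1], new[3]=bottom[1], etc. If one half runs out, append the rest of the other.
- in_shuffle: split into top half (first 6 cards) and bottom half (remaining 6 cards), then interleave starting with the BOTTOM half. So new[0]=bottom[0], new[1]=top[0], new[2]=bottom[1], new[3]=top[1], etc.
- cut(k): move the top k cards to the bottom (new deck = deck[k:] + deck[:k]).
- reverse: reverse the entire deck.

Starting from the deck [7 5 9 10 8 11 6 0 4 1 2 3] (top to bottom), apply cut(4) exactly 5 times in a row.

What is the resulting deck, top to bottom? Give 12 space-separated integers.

After op 1 (cut(4)): [8 11 6 0 4 1 2 3 7 5 9 10]
After op 2 (cut(4)): [4 1 2 3 7 5 9 10 8 11 6 0]
After op 3 (cut(4)): [7 5 9 10 8 11 6 0 4 1 2 3]
After op 4 (cut(4)): [8 11 6 0 4 1 2 3 7 5 9 10]
After op 5 (cut(4)): [4 1 2 3 7 5 9 10 8 11 6 0]

Answer: 4 1 2 3 7 5 9 10 8 11 6 0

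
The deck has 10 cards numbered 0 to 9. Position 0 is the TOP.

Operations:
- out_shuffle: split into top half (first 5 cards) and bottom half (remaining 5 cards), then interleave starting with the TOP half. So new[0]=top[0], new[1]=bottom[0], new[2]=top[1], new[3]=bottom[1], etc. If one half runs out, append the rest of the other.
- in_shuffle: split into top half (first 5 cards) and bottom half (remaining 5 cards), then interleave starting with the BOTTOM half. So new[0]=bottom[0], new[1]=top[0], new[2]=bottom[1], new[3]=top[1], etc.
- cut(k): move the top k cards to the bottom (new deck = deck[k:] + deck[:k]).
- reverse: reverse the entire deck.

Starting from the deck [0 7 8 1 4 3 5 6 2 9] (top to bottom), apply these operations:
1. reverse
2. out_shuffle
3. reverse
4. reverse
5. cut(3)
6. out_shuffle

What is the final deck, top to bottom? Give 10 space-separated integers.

After op 1 (reverse): [9 2 6 5 3 4 1 8 7 0]
After op 2 (out_shuffle): [9 4 2 1 6 8 5 7 3 0]
After op 3 (reverse): [0 3 7 5 8 6 1 2 4 9]
After op 4 (reverse): [9 4 2 1 6 8 5 7 3 0]
After op 5 (cut(3)): [1 6 8 5 7 3 0 9 4 2]
After op 6 (out_shuffle): [1 3 6 0 8 9 5 4 7 2]

Answer: 1 3 6 0 8 9 5 4 7 2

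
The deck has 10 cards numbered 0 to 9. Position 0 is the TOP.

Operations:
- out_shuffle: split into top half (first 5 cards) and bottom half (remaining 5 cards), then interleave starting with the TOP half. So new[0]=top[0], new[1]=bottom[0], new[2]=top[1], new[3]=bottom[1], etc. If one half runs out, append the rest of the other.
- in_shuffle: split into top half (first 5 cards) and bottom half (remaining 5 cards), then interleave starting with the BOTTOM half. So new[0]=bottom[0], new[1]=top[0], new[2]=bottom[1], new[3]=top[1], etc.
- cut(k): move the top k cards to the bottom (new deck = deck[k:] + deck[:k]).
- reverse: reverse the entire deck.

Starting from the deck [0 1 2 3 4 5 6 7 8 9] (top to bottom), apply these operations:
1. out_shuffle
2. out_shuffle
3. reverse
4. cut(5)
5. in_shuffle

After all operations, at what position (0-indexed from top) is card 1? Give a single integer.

Answer: 1

Derivation:
After op 1 (out_shuffle): [0 5 1 6 2 7 3 8 4 9]
After op 2 (out_shuffle): [0 7 5 3 1 8 6 4 2 9]
After op 3 (reverse): [9 2 4 6 8 1 3 5 7 0]
After op 4 (cut(5)): [1 3 5 7 0 9 2 4 6 8]
After op 5 (in_shuffle): [9 1 2 3 4 5 6 7 8 0]
Card 1 is at position 1.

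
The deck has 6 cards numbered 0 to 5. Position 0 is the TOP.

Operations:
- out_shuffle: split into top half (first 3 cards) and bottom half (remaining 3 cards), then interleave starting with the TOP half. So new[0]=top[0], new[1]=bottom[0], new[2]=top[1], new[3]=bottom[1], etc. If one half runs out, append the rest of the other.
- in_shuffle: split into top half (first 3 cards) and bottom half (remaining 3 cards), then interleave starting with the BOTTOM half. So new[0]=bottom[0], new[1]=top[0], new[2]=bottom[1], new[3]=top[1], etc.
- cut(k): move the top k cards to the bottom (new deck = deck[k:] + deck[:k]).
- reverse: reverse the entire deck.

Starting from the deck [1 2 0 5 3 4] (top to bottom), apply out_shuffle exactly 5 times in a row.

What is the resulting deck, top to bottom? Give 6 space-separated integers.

Answer: 1 5 2 3 0 4

Derivation:
After op 1 (out_shuffle): [1 5 2 3 0 4]
After op 2 (out_shuffle): [1 3 5 0 2 4]
After op 3 (out_shuffle): [1 0 3 2 5 4]
After op 4 (out_shuffle): [1 2 0 5 3 4]
After op 5 (out_shuffle): [1 5 2 3 0 4]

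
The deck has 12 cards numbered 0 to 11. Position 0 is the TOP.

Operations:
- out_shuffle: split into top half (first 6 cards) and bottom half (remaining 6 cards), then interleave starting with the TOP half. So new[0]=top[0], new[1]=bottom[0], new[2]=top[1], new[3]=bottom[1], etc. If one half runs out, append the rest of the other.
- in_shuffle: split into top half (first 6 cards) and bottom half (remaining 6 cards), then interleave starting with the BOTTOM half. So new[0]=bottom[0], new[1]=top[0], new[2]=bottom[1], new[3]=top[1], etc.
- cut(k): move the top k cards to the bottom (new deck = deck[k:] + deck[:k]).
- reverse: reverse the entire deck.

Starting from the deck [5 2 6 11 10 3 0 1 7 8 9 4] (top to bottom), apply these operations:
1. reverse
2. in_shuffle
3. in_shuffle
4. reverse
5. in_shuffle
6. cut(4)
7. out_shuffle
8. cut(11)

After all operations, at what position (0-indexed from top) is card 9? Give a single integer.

Answer: 11

Derivation:
After op 1 (reverse): [4 9 8 7 1 0 3 10 11 6 2 5]
After op 2 (in_shuffle): [3 4 10 9 11 8 6 7 2 1 5 0]
After op 3 (in_shuffle): [6 3 7 4 2 10 1 9 5 11 0 8]
After op 4 (reverse): [8 0 11 5 9 1 10 2 4 7 3 6]
After op 5 (in_shuffle): [10 8 2 0 4 11 7 5 3 9 6 1]
After op 6 (cut(4)): [4 11 7 5 3 9 6 1 10 8 2 0]
After op 7 (out_shuffle): [4 6 11 1 7 10 5 8 3 2 9 0]
After op 8 (cut(11)): [0 4 6 11 1 7 10 5 8 3 2 9]
Card 9 is at position 11.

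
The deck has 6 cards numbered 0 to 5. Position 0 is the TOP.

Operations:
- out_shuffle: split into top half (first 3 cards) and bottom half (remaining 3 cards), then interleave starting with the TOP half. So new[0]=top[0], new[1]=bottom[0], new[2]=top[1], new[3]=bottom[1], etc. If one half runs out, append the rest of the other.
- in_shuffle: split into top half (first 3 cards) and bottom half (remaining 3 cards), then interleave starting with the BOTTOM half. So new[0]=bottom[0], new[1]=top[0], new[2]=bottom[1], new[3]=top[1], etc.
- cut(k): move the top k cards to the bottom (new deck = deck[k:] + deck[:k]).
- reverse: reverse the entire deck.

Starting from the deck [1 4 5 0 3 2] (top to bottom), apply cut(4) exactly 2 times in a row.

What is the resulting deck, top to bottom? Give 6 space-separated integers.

After op 1 (cut(4)): [3 2 1 4 5 0]
After op 2 (cut(4)): [5 0 3 2 1 4]

Answer: 5 0 3 2 1 4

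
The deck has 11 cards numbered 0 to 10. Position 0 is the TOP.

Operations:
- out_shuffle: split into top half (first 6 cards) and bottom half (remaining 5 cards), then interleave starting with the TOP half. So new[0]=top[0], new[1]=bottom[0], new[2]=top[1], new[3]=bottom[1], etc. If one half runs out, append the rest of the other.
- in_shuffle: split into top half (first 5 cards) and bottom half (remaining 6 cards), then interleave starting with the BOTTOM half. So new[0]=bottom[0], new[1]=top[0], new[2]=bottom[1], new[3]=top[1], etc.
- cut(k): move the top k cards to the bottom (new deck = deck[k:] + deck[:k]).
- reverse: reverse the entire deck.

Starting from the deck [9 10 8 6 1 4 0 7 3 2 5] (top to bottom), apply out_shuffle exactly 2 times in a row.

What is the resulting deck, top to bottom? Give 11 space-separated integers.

After op 1 (out_shuffle): [9 0 10 7 8 3 6 2 1 5 4]
After op 2 (out_shuffle): [9 6 0 2 10 1 7 5 8 4 3]

Answer: 9 6 0 2 10 1 7 5 8 4 3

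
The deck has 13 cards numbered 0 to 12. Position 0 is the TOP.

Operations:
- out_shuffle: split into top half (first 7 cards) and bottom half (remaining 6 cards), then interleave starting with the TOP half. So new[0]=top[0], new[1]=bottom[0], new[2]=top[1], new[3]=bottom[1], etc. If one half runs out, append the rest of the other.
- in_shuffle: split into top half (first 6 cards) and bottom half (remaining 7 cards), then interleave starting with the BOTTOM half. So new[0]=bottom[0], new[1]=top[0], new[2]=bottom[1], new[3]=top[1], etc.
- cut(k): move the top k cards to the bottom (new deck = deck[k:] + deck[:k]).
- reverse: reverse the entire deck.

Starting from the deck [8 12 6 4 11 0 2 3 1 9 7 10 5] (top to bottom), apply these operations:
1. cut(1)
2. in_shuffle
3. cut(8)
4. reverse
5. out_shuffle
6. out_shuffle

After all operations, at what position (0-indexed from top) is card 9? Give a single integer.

Answer: 12

Derivation:
After op 1 (cut(1)): [12 6 4 11 0 2 3 1 9 7 10 5 8]
After op 2 (in_shuffle): [3 12 1 6 9 4 7 11 10 0 5 2 8]
After op 3 (cut(8)): [10 0 5 2 8 3 12 1 6 9 4 7 11]
After op 4 (reverse): [11 7 4 9 6 1 12 3 8 2 5 0 10]
After op 5 (out_shuffle): [11 3 7 8 4 2 9 5 6 0 1 10 12]
After op 6 (out_shuffle): [11 5 3 6 7 0 8 1 4 10 2 12 9]
Card 9 is at position 12.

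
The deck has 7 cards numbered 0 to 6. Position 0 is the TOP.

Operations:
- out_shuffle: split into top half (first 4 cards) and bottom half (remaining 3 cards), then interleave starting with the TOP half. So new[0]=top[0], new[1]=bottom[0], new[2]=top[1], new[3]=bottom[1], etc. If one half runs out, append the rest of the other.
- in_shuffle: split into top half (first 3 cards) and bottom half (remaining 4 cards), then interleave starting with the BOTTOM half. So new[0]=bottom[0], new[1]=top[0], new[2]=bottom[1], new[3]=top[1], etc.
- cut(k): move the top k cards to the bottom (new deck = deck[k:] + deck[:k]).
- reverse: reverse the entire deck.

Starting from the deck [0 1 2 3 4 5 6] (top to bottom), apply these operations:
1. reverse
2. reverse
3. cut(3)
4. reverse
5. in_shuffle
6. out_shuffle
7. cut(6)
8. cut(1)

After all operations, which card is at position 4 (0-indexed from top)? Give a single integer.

Answer: 5

Derivation:
After op 1 (reverse): [6 5 4 3 2 1 0]
After op 2 (reverse): [0 1 2 3 4 5 6]
After op 3 (cut(3)): [3 4 5 6 0 1 2]
After op 4 (reverse): [2 1 0 6 5 4 3]
After op 5 (in_shuffle): [6 2 5 1 4 0 3]
After op 6 (out_shuffle): [6 4 2 0 5 3 1]
After op 7 (cut(6)): [1 6 4 2 0 5 3]
After op 8 (cut(1)): [6 4 2 0 5 3 1]
Position 4: card 5.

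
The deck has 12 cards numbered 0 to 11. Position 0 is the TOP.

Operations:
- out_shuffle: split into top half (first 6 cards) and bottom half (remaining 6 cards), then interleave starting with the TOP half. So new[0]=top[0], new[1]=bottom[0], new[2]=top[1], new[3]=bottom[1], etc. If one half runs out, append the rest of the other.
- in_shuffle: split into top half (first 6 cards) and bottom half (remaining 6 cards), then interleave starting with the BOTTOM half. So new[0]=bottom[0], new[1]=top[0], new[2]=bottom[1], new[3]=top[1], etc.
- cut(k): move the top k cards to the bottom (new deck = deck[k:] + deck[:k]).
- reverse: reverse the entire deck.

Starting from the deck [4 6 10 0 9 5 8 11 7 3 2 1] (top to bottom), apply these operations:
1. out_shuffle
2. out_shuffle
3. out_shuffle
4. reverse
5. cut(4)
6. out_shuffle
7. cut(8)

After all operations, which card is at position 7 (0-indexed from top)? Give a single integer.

Answer: 4

Derivation:
After op 1 (out_shuffle): [4 8 6 11 10 7 0 3 9 2 5 1]
After op 2 (out_shuffle): [4 0 8 3 6 9 11 2 10 5 7 1]
After op 3 (out_shuffle): [4 11 0 2 8 10 3 5 6 7 9 1]
After op 4 (reverse): [1 9 7 6 5 3 10 8 2 0 11 4]
After op 5 (cut(4)): [5 3 10 8 2 0 11 4 1 9 7 6]
After op 6 (out_shuffle): [5 11 3 4 10 1 8 9 2 7 0 6]
After op 7 (cut(8)): [2 7 0 6 5 11 3 4 10 1 8 9]
Position 7: card 4.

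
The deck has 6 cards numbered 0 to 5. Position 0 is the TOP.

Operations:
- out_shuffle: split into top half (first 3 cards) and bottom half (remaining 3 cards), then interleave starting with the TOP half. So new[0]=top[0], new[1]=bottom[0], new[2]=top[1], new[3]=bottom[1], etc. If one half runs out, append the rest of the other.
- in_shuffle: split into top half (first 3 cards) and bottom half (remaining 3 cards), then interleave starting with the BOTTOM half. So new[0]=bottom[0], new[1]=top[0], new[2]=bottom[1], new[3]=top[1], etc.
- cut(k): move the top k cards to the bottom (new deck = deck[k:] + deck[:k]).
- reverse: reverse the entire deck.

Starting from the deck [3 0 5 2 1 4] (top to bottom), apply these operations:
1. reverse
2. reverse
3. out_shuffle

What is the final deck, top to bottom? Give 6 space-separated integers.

After op 1 (reverse): [4 1 2 5 0 3]
After op 2 (reverse): [3 0 5 2 1 4]
After op 3 (out_shuffle): [3 2 0 1 5 4]

Answer: 3 2 0 1 5 4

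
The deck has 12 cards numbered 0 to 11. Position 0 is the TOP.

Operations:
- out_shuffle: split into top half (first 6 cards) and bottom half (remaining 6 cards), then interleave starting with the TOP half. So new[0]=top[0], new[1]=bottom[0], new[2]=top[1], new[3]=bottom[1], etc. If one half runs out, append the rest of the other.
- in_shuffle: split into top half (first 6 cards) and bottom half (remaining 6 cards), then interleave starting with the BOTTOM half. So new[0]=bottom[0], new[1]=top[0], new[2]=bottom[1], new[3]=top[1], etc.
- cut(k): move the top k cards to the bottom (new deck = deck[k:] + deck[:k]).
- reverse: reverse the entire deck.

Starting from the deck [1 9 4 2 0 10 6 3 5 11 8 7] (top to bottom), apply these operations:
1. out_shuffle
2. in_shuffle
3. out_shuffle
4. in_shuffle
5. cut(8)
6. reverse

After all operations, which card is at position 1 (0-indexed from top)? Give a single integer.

After op 1 (out_shuffle): [1 6 9 3 4 5 2 11 0 8 10 7]
After op 2 (in_shuffle): [2 1 11 6 0 9 8 3 10 4 7 5]
After op 3 (out_shuffle): [2 8 1 3 11 10 6 4 0 7 9 5]
After op 4 (in_shuffle): [6 2 4 8 0 1 7 3 9 11 5 10]
After op 5 (cut(8)): [9 11 5 10 6 2 4 8 0 1 7 3]
After op 6 (reverse): [3 7 1 0 8 4 2 6 10 5 11 9]
Position 1: card 7.

Answer: 7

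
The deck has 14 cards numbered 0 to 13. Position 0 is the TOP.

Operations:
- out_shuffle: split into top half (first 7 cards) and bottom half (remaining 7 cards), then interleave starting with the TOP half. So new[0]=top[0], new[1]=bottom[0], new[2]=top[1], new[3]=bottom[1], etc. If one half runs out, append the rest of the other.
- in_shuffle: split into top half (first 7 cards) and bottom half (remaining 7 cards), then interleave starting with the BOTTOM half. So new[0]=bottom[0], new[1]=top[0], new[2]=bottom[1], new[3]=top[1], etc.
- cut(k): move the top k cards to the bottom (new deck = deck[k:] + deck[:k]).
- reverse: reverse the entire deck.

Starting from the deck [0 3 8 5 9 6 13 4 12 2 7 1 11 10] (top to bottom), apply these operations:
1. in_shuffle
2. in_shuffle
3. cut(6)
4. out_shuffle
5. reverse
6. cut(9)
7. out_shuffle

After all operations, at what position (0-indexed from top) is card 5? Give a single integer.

After op 1 (in_shuffle): [4 0 12 3 2 8 7 5 1 9 11 6 10 13]
After op 2 (in_shuffle): [5 4 1 0 9 12 11 3 6 2 10 8 13 7]
After op 3 (cut(6)): [11 3 6 2 10 8 13 7 5 4 1 0 9 12]
After op 4 (out_shuffle): [11 7 3 5 6 4 2 1 10 0 8 9 13 12]
After op 5 (reverse): [12 13 9 8 0 10 1 2 4 6 5 3 7 11]
After op 6 (cut(9)): [6 5 3 7 11 12 13 9 8 0 10 1 2 4]
After op 7 (out_shuffle): [6 9 5 8 3 0 7 10 11 1 12 2 13 4]
Card 5 is at position 2.

Answer: 2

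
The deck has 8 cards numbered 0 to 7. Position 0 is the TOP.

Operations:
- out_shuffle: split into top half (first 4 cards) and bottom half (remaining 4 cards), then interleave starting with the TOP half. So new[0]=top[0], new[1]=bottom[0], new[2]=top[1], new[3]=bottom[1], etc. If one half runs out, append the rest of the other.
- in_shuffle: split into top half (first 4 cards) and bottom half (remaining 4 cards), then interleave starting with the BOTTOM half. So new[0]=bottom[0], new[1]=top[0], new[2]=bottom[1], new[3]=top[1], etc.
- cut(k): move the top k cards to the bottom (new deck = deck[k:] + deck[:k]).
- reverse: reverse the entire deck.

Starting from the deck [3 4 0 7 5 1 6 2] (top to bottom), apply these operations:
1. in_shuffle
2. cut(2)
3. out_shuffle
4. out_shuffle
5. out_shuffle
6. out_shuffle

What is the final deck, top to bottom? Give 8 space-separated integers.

Answer: 1 2 4 7 6 5 0 3

Derivation:
After op 1 (in_shuffle): [5 3 1 4 6 0 2 7]
After op 2 (cut(2)): [1 4 6 0 2 7 5 3]
After op 3 (out_shuffle): [1 2 4 7 6 5 0 3]
After op 4 (out_shuffle): [1 6 2 5 4 0 7 3]
After op 5 (out_shuffle): [1 4 6 0 2 7 5 3]
After op 6 (out_shuffle): [1 2 4 7 6 5 0 3]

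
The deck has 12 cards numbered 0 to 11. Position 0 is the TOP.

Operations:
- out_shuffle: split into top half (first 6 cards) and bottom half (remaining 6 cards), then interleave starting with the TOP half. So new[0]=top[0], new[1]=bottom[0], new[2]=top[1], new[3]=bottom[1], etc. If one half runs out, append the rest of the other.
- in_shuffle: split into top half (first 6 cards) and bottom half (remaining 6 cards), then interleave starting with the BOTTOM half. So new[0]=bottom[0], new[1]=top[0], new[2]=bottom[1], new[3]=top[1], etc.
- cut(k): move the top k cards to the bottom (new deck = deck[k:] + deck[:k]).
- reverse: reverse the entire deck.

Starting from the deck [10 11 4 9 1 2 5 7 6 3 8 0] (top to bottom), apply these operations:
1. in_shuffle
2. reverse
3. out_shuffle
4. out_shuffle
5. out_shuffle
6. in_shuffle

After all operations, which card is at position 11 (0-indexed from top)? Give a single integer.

After op 1 (in_shuffle): [5 10 7 11 6 4 3 9 8 1 0 2]
After op 2 (reverse): [2 0 1 8 9 3 4 6 11 7 10 5]
After op 3 (out_shuffle): [2 4 0 6 1 11 8 7 9 10 3 5]
After op 4 (out_shuffle): [2 8 4 7 0 9 6 10 1 3 11 5]
After op 5 (out_shuffle): [2 6 8 10 4 1 7 3 0 11 9 5]
After op 6 (in_shuffle): [7 2 3 6 0 8 11 10 9 4 5 1]
Position 11: card 1.

Answer: 1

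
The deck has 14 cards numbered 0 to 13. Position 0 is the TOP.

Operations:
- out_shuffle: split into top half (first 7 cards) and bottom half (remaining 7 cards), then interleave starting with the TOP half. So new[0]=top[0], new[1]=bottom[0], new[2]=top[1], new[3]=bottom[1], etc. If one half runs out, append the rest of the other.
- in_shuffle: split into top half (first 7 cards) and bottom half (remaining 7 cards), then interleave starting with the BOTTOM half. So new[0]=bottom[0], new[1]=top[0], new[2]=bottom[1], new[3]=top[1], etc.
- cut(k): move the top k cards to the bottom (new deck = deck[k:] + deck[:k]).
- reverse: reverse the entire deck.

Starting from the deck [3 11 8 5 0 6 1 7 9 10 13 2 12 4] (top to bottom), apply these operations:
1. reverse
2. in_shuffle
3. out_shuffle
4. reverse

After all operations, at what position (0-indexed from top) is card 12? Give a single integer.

Answer: 7

Derivation:
After op 1 (reverse): [4 12 2 13 10 9 7 1 6 0 5 8 11 3]
After op 2 (in_shuffle): [1 4 6 12 0 2 5 13 8 10 11 9 3 7]
After op 3 (out_shuffle): [1 13 4 8 6 10 12 11 0 9 2 3 5 7]
After op 4 (reverse): [7 5 3 2 9 0 11 12 10 6 8 4 13 1]
Card 12 is at position 7.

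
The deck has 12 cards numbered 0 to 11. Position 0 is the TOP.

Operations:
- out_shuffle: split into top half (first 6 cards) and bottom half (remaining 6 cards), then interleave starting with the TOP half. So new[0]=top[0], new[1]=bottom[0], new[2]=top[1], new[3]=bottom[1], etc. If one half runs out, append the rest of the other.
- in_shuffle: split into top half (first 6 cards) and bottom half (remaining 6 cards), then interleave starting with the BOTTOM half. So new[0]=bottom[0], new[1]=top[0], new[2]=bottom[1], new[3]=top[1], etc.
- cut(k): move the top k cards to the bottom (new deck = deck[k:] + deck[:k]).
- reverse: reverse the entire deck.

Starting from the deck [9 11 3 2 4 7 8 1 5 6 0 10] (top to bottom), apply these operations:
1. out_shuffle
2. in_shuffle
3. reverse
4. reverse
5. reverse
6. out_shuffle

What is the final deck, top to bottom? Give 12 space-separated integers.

Answer: 5 11 10 4 3 8 7 6 1 9 0 2

Derivation:
After op 1 (out_shuffle): [9 8 11 1 3 5 2 6 4 0 7 10]
After op 2 (in_shuffle): [2 9 6 8 4 11 0 1 7 3 10 5]
After op 3 (reverse): [5 10 3 7 1 0 11 4 8 6 9 2]
After op 4 (reverse): [2 9 6 8 4 11 0 1 7 3 10 5]
After op 5 (reverse): [5 10 3 7 1 0 11 4 8 6 9 2]
After op 6 (out_shuffle): [5 11 10 4 3 8 7 6 1 9 0 2]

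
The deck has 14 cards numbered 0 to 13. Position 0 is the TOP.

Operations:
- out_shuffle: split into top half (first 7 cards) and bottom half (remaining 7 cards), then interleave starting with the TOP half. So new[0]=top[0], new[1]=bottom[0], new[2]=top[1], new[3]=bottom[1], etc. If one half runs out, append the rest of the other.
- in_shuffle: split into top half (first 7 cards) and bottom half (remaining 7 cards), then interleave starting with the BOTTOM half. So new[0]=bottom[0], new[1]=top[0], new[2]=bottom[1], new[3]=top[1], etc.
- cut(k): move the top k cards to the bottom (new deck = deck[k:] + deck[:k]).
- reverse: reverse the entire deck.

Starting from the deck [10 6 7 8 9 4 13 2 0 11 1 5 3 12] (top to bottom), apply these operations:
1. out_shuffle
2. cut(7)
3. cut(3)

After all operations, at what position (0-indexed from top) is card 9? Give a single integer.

Answer: 12

Derivation:
After op 1 (out_shuffle): [10 2 6 0 7 11 8 1 9 5 4 3 13 12]
After op 2 (cut(7)): [1 9 5 4 3 13 12 10 2 6 0 7 11 8]
After op 3 (cut(3)): [4 3 13 12 10 2 6 0 7 11 8 1 9 5]
Card 9 is at position 12.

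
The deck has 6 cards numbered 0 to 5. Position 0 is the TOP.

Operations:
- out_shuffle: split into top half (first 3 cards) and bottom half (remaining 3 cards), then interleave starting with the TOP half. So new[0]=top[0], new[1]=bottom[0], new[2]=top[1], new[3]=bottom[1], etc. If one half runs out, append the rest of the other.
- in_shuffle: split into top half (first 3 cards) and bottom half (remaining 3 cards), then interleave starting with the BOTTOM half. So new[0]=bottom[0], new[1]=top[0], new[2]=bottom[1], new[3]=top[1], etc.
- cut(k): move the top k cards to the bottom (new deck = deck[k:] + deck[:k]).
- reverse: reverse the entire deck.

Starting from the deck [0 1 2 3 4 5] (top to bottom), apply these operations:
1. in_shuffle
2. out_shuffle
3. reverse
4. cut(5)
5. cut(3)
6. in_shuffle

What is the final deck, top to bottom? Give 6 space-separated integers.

Answer: 3 5 2 0 4 1

Derivation:
After op 1 (in_shuffle): [3 0 4 1 5 2]
After op 2 (out_shuffle): [3 1 0 5 4 2]
After op 3 (reverse): [2 4 5 0 1 3]
After op 4 (cut(5)): [3 2 4 5 0 1]
After op 5 (cut(3)): [5 0 1 3 2 4]
After op 6 (in_shuffle): [3 5 2 0 4 1]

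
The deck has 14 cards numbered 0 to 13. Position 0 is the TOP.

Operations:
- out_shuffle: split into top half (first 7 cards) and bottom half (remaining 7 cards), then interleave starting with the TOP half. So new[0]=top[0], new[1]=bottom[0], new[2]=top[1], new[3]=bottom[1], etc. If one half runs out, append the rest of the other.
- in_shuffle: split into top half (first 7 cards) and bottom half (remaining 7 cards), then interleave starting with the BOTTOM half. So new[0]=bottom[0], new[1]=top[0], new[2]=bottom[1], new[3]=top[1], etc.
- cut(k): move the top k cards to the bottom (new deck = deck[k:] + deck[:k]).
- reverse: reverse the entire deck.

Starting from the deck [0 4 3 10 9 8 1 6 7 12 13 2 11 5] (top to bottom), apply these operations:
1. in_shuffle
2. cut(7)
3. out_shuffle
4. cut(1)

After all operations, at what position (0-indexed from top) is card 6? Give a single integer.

Answer: 0

Derivation:
After op 1 (in_shuffle): [6 0 7 4 12 3 13 10 2 9 11 8 5 1]
After op 2 (cut(7)): [10 2 9 11 8 5 1 6 0 7 4 12 3 13]
After op 3 (out_shuffle): [10 6 2 0 9 7 11 4 8 12 5 3 1 13]
After op 4 (cut(1)): [6 2 0 9 7 11 4 8 12 5 3 1 13 10]
Card 6 is at position 0.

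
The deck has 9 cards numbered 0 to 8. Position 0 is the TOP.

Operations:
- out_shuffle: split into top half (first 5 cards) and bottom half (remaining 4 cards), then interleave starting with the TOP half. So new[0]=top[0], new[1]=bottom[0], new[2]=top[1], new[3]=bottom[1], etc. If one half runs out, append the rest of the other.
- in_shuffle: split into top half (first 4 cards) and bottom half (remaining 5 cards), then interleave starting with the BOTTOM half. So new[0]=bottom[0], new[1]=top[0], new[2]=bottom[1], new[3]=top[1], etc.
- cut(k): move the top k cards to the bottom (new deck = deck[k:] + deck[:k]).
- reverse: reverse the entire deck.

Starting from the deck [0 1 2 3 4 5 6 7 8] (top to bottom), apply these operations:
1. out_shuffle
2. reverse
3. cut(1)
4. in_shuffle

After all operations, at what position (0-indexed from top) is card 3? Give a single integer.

Answer: 3

Derivation:
After op 1 (out_shuffle): [0 5 1 6 2 7 3 8 4]
After op 2 (reverse): [4 8 3 7 2 6 1 5 0]
After op 3 (cut(1)): [8 3 7 2 6 1 5 0 4]
After op 4 (in_shuffle): [6 8 1 3 5 7 0 2 4]
Card 3 is at position 3.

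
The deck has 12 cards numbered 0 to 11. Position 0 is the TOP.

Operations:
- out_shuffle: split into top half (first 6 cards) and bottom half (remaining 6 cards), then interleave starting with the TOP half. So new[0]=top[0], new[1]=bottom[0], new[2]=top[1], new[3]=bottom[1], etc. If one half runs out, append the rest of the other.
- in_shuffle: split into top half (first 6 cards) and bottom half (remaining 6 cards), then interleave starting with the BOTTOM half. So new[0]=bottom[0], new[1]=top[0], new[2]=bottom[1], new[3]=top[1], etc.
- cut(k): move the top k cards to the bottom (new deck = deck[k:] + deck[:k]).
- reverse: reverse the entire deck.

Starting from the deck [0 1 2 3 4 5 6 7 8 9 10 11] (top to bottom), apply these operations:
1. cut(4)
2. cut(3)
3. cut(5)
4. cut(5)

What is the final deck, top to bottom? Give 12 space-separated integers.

Answer: 5 6 7 8 9 10 11 0 1 2 3 4

Derivation:
After op 1 (cut(4)): [4 5 6 7 8 9 10 11 0 1 2 3]
After op 2 (cut(3)): [7 8 9 10 11 0 1 2 3 4 5 6]
After op 3 (cut(5)): [0 1 2 3 4 5 6 7 8 9 10 11]
After op 4 (cut(5)): [5 6 7 8 9 10 11 0 1 2 3 4]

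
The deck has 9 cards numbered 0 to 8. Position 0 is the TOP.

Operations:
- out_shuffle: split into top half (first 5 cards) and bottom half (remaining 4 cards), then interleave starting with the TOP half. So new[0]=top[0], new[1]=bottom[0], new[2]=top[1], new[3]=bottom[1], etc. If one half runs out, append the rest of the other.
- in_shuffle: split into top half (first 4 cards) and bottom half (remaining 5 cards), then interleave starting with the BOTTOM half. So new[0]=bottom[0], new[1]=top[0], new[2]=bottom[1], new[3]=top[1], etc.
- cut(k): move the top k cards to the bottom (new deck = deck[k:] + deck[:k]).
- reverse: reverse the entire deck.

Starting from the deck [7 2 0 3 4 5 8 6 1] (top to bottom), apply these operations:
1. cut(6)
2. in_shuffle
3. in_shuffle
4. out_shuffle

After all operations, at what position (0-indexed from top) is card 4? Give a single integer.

After op 1 (cut(6)): [8 6 1 7 2 0 3 4 5]
After op 2 (in_shuffle): [2 8 0 6 3 1 4 7 5]
After op 3 (in_shuffle): [3 2 1 8 4 0 7 6 5]
After op 4 (out_shuffle): [3 0 2 7 1 6 8 5 4]
Card 4 is at position 8.

Answer: 8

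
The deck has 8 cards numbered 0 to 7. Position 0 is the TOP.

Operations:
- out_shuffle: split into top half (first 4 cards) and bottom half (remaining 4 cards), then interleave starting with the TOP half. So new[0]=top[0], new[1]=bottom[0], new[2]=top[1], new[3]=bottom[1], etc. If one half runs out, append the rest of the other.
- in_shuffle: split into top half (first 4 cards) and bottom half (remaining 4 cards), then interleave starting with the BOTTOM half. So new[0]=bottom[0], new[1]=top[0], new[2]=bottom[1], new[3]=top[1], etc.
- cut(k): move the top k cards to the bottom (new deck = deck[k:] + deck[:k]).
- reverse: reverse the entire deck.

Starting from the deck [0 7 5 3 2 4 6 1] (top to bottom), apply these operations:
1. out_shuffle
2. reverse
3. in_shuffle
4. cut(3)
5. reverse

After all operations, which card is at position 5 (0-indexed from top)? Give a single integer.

After op 1 (out_shuffle): [0 2 7 4 5 6 3 1]
After op 2 (reverse): [1 3 6 5 4 7 2 0]
After op 3 (in_shuffle): [4 1 7 3 2 6 0 5]
After op 4 (cut(3)): [3 2 6 0 5 4 1 7]
After op 5 (reverse): [7 1 4 5 0 6 2 3]
Position 5: card 6.

Answer: 6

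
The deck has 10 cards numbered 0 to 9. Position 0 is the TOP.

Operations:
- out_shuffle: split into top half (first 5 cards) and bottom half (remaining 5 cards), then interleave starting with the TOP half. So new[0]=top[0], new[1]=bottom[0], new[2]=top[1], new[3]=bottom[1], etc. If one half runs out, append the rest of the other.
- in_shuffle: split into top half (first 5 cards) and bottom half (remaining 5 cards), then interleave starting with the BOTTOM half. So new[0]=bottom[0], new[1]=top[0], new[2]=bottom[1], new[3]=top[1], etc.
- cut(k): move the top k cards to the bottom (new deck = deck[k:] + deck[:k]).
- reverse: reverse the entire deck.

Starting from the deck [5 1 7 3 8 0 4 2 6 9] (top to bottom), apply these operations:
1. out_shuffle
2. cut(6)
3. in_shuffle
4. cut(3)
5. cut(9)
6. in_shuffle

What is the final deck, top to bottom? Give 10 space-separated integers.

After op 1 (out_shuffle): [5 0 1 4 7 2 3 6 8 9]
After op 2 (cut(6)): [3 6 8 9 5 0 1 4 7 2]
After op 3 (in_shuffle): [0 3 1 6 4 8 7 9 2 5]
After op 4 (cut(3)): [6 4 8 7 9 2 5 0 3 1]
After op 5 (cut(9)): [1 6 4 8 7 9 2 5 0 3]
After op 6 (in_shuffle): [9 1 2 6 5 4 0 8 3 7]

Answer: 9 1 2 6 5 4 0 8 3 7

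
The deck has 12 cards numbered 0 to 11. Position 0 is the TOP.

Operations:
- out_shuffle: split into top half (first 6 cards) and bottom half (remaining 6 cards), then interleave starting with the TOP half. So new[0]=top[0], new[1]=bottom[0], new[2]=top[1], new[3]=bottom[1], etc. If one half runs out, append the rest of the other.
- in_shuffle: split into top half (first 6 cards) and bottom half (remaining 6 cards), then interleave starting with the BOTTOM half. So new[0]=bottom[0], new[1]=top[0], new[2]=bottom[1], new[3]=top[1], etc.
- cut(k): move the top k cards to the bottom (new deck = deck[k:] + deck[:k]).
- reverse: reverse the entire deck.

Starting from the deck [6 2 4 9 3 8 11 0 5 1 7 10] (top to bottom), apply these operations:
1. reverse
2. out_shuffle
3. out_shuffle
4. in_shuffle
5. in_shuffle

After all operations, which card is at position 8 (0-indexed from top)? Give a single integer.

Answer: 6

Derivation:
After op 1 (reverse): [10 7 1 5 0 11 8 3 9 4 2 6]
After op 2 (out_shuffle): [10 8 7 3 1 9 5 4 0 2 11 6]
After op 3 (out_shuffle): [10 5 8 4 7 0 3 2 1 11 9 6]
After op 4 (in_shuffle): [3 10 2 5 1 8 11 4 9 7 6 0]
After op 5 (in_shuffle): [11 3 4 10 9 2 7 5 6 1 0 8]
Position 8: card 6.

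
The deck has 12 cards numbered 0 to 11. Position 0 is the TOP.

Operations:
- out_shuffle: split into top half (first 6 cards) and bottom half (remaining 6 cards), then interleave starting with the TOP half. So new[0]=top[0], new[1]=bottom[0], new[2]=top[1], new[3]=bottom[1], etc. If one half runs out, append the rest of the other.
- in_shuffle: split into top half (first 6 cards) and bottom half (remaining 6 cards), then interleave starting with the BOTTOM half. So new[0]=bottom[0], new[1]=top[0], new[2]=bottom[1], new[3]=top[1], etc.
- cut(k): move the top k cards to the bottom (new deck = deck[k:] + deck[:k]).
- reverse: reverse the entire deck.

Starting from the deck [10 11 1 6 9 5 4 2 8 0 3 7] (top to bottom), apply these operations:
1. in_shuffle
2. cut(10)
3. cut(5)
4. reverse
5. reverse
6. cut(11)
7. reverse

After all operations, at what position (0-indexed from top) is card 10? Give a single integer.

Answer: 0

Derivation:
After op 1 (in_shuffle): [4 10 2 11 8 1 0 6 3 9 7 5]
After op 2 (cut(10)): [7 5 4 10 2 11 8 1 0 6 3 9]
After op 3 (cut(5)): [11 8 1 0 6 3 9 7 5 4 10 2]
After op 4 (reverse): [2 10 4 5 7 9 3 6 0 1 8 11]
After op 5 (reverse): [11 8 1 0 6 3 9 7 5 4 10 2]
After op 6 (cut(11)): [2 11 8 1 0 6 3 9 7 5 4 10]
After op 7 (reverse): [10 4 5 7 9 3 6 0 1 8 11 2]
Card 10 is at position 0.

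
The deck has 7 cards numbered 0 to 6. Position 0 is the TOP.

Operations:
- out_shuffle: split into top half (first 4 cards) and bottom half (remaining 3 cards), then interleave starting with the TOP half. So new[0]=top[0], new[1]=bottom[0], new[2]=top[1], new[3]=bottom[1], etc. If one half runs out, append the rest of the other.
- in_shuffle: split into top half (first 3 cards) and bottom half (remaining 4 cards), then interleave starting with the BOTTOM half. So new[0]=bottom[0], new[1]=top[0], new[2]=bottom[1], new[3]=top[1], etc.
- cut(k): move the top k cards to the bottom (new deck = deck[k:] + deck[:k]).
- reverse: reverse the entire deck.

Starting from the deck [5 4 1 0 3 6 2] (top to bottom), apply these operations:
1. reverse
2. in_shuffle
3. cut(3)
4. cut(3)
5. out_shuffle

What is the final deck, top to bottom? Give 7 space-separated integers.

Answer: 5 6 0 4 2 3 1

Derivation:
After op 1 (reverse): [2 6 3 0 1 4 5]
After op 2 (in_shuffle): [0 2 1 6 4 3 5]
After op 3 (cut(3)): [6 4 3 5 0 2 1]
After op 4 (cut(3)): [5 0 2 1 6 4 3]
After op 5 (out_shuffle): [5 6 0 4 2 3 1]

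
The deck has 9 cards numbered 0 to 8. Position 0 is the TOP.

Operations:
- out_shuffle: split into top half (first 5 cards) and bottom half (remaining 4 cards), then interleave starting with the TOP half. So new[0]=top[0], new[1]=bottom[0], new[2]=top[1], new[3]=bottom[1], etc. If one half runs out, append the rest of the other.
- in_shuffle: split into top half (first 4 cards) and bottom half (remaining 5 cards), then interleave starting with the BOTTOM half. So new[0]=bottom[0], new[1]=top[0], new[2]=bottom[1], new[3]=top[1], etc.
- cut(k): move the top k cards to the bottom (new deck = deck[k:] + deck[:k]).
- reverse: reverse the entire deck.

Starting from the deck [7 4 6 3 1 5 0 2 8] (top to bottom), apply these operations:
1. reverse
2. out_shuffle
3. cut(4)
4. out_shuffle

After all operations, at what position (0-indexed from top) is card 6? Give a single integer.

After op 1 (reverse): [8 2 0 5 1 3 6 4 7]
After op 2 (out_shuffle): [8 3 2 6 0 4 5 7 1]
After op 3 (cut(4)): [0 4 5 7 1 8 3 2 6]
After op 4 (out_shuffle): [0 8 4 3 5 2 7 6 1]
Card 6 is at position 7.

Answer: 7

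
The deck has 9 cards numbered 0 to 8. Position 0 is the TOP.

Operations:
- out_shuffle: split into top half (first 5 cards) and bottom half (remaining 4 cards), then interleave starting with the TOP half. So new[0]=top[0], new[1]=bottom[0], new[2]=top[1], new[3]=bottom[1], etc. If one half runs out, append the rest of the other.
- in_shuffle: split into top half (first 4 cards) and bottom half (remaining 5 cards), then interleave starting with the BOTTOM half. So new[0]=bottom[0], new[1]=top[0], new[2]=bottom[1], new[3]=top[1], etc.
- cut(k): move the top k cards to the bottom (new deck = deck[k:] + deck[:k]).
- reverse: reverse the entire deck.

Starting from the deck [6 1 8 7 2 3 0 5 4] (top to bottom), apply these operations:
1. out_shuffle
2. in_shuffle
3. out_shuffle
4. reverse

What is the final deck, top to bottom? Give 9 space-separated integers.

After op 1 (out_shuffle): [6 3 1 0 8 5 7 4 2]
After op 2 (in_shuffle): [8 6 5 3 7 1 4 0 2]
After op 3 (out_shuffle): [8 1 6 4 5 0 3 2 7]
After op 4 (reverse): [7 2 3 0 5 4 6 1 8]

Answer: 7 2 3 0 5 4 6 1 8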